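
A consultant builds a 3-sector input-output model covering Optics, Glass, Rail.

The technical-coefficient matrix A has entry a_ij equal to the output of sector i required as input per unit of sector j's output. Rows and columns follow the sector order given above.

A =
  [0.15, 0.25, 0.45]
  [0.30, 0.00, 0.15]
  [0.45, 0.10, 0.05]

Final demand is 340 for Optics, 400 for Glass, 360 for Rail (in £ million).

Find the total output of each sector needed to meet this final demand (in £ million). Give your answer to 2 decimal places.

I − A =
  [   0.85    -0.25    -0.45]
  [  -0.30     1.00    -0.15]
  [  -0.45    -0.10     0.95]
Cofactors of I−A, C_ij = (−1)^(i+j)·(minor ij) (rows/columns in the sector order above):
  C_11 = (1.00)(0.95) − (-0.15)(-0.10) = 0.9350
  C_12 = −[(-0.30)(0.95) − (-0.15)(-0.45)] = 0.3525
  C_13 = (-0.30)(-0.10) − (1.00)(-0.45) = 0.4800
  C_21 = −[(-0.25)(0.95) − (-0.45)(-0.10)] = 0.2825
  C_22 = (0.85)(0.95) − (-0.45)(-0.45) = 0.6050
  C_23 = −[(0.85)(-0.10) − (-0.25)(-0.45)] = 0.1975
  C_31 = (-0.25)(-0.15) − (-0.45)(1.00) = 0.4875
  C_32 = −[(0.85)(-0.15) − (-0.45)(-0.30)] = 0.2625
  C_33 = (0.85)(1.00) − (-0.25)(-0.30) = 0.7750
det(I−A) = Σ_j (I−A)_1j·C_1j = (0.85)(0.9350) + (-0.25)(0.3525) + (-0.45)(0.4800) = 0.490625
adj(I−A) = Cᵀ =
  [ 0.9350   0.2825   0.4875]
  [ 0.3525   0.6050   0.2625]
  [ 0.4800   0.1975   0.7750]
(I − A)⁻¹ = adj(I−A) / det(I−A) ≈
  [   1.9057     0.5758     0.9936]
  [   0.7185     1.2331     0.5350]
  [   0.9783     0.4025     1.5796]
x = (I − A)⁻¹ d = adj(I−A)·d / det(I−A), with det(I−A) = 0.490625:
  x_1 = (0.9350·340 + 0.2825·400 + 0.4875·360) / 0.490625 = 606.40 / 0.490625 ≈ 1235.97
  x_2 = (0.3525·340 + 0.6050·400 + 0.2625·360) / 0.490625 = 456.35 / 0.490625 ≈ 930.14
  x_3 = (0.4800·340 + 0.1975·400 + 0.7750·360) / 0.490625 = 521.20 / 0.490625 ≈ 1062.32

x_1 = 1235.97, x_2 = 930.14, x_3 = 1062.32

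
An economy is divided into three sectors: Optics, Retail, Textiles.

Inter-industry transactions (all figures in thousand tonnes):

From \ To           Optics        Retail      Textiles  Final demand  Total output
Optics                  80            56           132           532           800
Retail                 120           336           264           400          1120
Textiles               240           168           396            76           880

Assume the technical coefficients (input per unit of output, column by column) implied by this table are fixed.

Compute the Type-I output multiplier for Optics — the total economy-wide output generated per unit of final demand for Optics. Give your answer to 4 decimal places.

Technical coefficients a_ij = z_ij / X_j:
  a_OO = 80/800 = 0.10, a_RO = 120/800 = 0.15, a_TO = 240/800 = 0.30
  a_OR = 56/1120 = 0.05, a_RR = 336/1120 = 0.30, a_TR = 168/1120 = 0.15
  a_OT = 132/880 = 0.15, a_RT = 264/880 = 0.30, a_TT = 396/880 = 0.45
I − A =
  [   0.90    -0.05    -0.15]
  [  -0.15     0.70    -0.30]
  [  -0.30    -0.15     0.55]
Cofactors of I−A, C_ij = (−1)^(i+j)·(minor ij) (rows/columns in the sector order above):
  C_11 = (0.70)(0.55) − (-0.30)(-0.15) = 0.3400
  C_12 = −[(-0.15)(0.55) − (-0.30)(-0.30)] = 0.1725
  C_13 = (-0.15)(-0.15) − (0.70)(-0.30) = 0.2325
  C_21 = −[(-0.05)(0.55) − (-0.15)(-0.15)] = 0.0500
  C_22 = (0.90)(0.55) − (-0.15)(-0.30) = 0.4500
  C_23 = −[(0.90)(-0.15) − (-0.05)(-0.30)] = 0.1500
  C_31 = (-0.05)(-0.30) − (-0.15)(0.70) = 0.1200
  C_32 = −[(0.90)(-0.30) − (-0.15)(-0.15)] = 0.2925
  C_33 = (0.90)(0.70) − (-0.05)(-0.15) = 0.6225
det(I−A) = Σ_j (I−A)_1j·C_1j = (0.90)(0.3400) + (-0.05)(0.1725) + (-0.15)(0.2325) = 0.2625
adj(I−A) = Cᵀ =
  [ 0.3400   0.0500   0.1200]
  [ 0.1725   0.4500   0.2925]
  [ 0.2325   0.1500   0.6225]
(I − A)⁻¹ = adj(I−A) / det(I−A) ≈
  [   1.29524     0.19048     0.45714]
  [   0.65714     1.71429     1.11429]
  [   0.88571     0.57143     2.37143]
The output multiplier for sector j is the column-j sum of the Leontief inverse (I − A)⁻¹ = adj(I−A) / det(I−A).
Column O of adj(I−A): (0.3400, 0.1725, 0.2325); det(I−A) = 0.2625.
m_O = (0.3400 + 0.1725 + 0.2325) / 0.2625 = 0.745 / 0.2625 ≈ 2.8381.

m_O = 2.8381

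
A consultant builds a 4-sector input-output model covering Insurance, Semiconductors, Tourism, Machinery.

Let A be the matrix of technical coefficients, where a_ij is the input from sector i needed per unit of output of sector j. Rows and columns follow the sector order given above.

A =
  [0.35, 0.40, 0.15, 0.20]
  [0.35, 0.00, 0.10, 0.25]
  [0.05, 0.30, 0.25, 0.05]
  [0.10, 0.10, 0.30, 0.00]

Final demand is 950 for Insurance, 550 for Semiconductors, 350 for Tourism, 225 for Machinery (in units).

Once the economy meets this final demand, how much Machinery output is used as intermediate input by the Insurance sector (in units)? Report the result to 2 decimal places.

z_41 = 375.41

I − A =
  [   0.65    -0.40    -0.15    -0.20]
  [  -0.35     1.00    -0.10    -0.25]
  [  -0.05    -0.30     0.75    -0.05]
  [  -0.10    -0.10    -0.30     1.00]
Compute the cofactors C_ij = (−1)^(i+j)·(3×3 minor ij) of I−A; the adjugate is their transpose:
adj(I−A) = Cᵀ =
  [ 0.663250   0.372750   0.278250   0.239750]
  [ 0.285250   0.451500   0.189000   0.179375]
  [ 0.168000   0.215250   0.456750   0.110250]
  [ 0.145250   0.147000   0.183750   0.337750]
det(I−A) = Σ_j (I−A)_1j·C_1j = (0.65)(0.663250) + (-0.40)(0.285250) + (-0.15)(0.168000) + (-0.20)(0.145250) = 0.2627625
(I − A)⁻¹ = adj(I−A) / det(I−A) ≈
  [   2.5241     1.4186     1.0589     0.9124]
  [   1.0856     1.7183     0.7193     0.6827]
  [   0.6394     0.8192     1.7383     0.4196]
  [   0.5528     0.5594     0.6993     1.2854]
First solve x = (I − A)⁻¹ d = adj(I−A)·d / det(I−A); in particular x_1 = (0.663250·950 + 0.372750·550 + 0.278250·350 + 0.239750·225) / 0.2627625 = 986.43125 / 0.2627625 ≈ 3754.0793.
Intermediate flow from 4 to 1: z_41 = a_41 · x_1 = 0.10 × 986.43125 / 0.2627625 = 98.643125 / 0.2627625 ≈ 375.41.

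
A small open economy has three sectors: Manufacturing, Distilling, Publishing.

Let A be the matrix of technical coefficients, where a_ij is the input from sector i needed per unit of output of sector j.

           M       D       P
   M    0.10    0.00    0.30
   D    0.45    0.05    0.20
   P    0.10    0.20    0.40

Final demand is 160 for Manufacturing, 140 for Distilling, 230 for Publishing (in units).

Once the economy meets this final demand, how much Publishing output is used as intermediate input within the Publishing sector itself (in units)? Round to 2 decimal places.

z_PP = 238.62

I − A =
  [   0.90     0.00    -0.30]
  [  -0.45     0.95    -0.20]
  [  -0.10    -0.20     0.60]
Cofactors of I−A, C_ij = (−1)^(i+j)·(minor ij) (rows/columns in the sector order above):
  C_11 = (0.95)(0.60) − (-0.20)(-0.20) = 0.5300
  C_12 = −[(-0.45)(0.60) − (-0.20)(-0.10)] = 0.2900
  C_13 = (-0.45)(-0.20) − (0.95)(-0.10) = 0.1850
  C_21 = −[(0.00)(0.60) − (-0.30)(-0.20)] = 0.0600
  C_22 = (0.90)(0.60) − (-0.30)(-0.10) = 0.5100
  C_23 = −[(0.90)(-0.20) − (0.00)(-0.10)] = 0.1800
  C_31 = (0.00)(-0.20) − (-0.30)(0.95) = 0.2850
  C_32 = −[(0.90)(-0.20) − (-0.30)(-0.45)] = 0.3150
  C_33 = (0.90)(0.95) − (0.00)(-0.45) = 0.8550
det(I−A) = Σ_j (I−A)_1j·C_1j = (0.90)(0.5300) + (0.00)(0.2900) + (-0.30)(0.1850) = 0.4215
adj(I−A) = Cᵀ =
  [ 0.5300   0.0600   0.2850]
  [ 0.2900   0.5100   0.3150]
  [ 0.1850   0.1800   0.8550]
(I − A)⁻¹ = adj(I−A) / det(I−A) ≈
  [   1.2574     0.1423     0.6762]
  [   0.6880     1.2100     0.7473]
  [   0.4389     0.4270     2.0285]
First solve x = (I − A)⁻¹ d = adj(I−A)·d / det(I−A); in particular x_P = (0.1850·160 + 0.1800·140 + 0.8550·230) / 0.4215 = 251.45 / 0.4215 ≈ 596.5599.
Intermediate flow from P to P: z_PP = a_PP · x_P = 0.40 × 251.45 / 0.4215 = 100.58 / 0.4215 ≈ 238.62.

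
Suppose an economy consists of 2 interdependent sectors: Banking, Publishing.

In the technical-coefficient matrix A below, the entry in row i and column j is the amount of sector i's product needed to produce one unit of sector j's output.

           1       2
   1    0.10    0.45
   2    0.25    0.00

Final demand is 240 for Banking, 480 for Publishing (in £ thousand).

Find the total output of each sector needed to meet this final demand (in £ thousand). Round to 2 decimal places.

x_1 = 579.05, x_2 = 624.76

I − A =
  [   0.90    -0.45]
  [  -0.25     1.00]
det(I−A) = (0.90)(1.00) − (-0.45)(-0.25) = 0.7875
adj(I−A) = [[1.00, 0.45], [0.25, 0.90]]
(I − A)⁻¹ = adj(I−A) / det(I−A) ≈
  [   1.2698     0.5714]
  [   0.3175     1.1429]
x = (I − A)⁻¹ d = adj(I−A)·d / det(I−A), with det(I−A) = 0.7875:
  x_1 = (1.00·240 + 0.45·480) / 0.7875 = 456.00 / 0.7875 ≈ 579.05
  x_2 = (0.25·240 + 0.90·480) / 0.7875 = 492.00 / 0.7875 ≈ 624.76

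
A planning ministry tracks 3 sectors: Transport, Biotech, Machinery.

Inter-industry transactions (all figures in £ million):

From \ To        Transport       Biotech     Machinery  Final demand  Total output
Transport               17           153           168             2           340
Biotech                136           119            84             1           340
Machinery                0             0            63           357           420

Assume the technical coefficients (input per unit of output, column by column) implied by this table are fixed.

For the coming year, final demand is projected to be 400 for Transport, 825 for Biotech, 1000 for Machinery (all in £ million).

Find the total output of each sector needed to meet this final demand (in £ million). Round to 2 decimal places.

Technical coefficients a_ij = z_ij / X_j:
  a_11 = 17/340 = 0.05, a_21 = 136/340 = 0.40, a_31 = 0/340 = 0.00
  a_12 = 153/340 = 0.45, a_22 = 119/340 = 0.35, a_32 = 0/340 = 0.00
  a_13 = 168/420 = 0.40, a_23 = 84/420 = 0.20, a_33 = 63/420 = 0.15
I − A =
  [   0.95    -0.45    -0.40]
  [  -0.40     0.65    -0.20]
  [   0.00     0.00     0.85]
Cofactors of I−A, C_ij = (−1)^(i+j)·(minor ij) (rows/columns in the sector order above):
  C_11 = (0.65)(0.85) − (-0.20)(0.00) = 0.5525
  C_12 = −[(-0.40)(0.85) − (-0.20)(0.00)] = 0.3400
  C_13 = (-0.40)(0.00) − (0.65)(0.00) = 0.0000
  C_21 = −[(-0.45)(0.85) − (-0.40)(0.00)] = 0.3825
  C_22 = (0.95)(0.85) − (-0.40)(0.00) = 0.8075
  C_23 = −[(0.95)(0.00) − (-0.45)(0.00)] = 0.0000
  C_31 = (-0.45)(-0.20) − (-0.40)(0.65) = 0.3500
  C_32 = −[(0.95)(-0.20) − (-0.40)(-0.40)] = 0.3500
  C_33 = (0.95)(0.65) − (-0.45)(-0.40) = 0.4375
det(I−A) = Σ_j (I−A)_1j·C_1j = (0.95)(0.5525) + (-0.45)(0.3400) + (-0.40)(0.0000) = 0.371875
adj(I−A) = Cᵀ =
  [ 0.5525   0.3825   0.3500]
  [ 0.3400   0.8075   0.3500]
  [ 0.0000   0.0000   0.4375]
(I − A)⁻¹ = adj(I−A) / det(I−A) ≈
  [   1.4857     1.0286     0.9412]
  [   0.9143     2.1714     0.9412]
  [   0.0000     0.0000     1.1765]
x = (I − A)⁻¹ d = adj(I−A)·d / det(I−A), with det(I−A) = 0.371875:
  x_1 = (0.5525·400 + 0.3825·825 + 0.3500·1000) / 0.371875 = 886.5625 / 0.371875 ≈ 2384.03
  x_2 = (0.3400·400 + 0.8075·825 + 0.3500·1000) / 0.371875 = 1152.1875 / 0.371875 ≈ 3098.32
  x_3 = (0.0000·400 + 0.0000·825 + 0.4375·1000) / 0.371875 = 437.50 / 0.371875 ≈ 1176.47

x_1 = 2384.03, x_2 = 3098.32, x_3 = 1176.47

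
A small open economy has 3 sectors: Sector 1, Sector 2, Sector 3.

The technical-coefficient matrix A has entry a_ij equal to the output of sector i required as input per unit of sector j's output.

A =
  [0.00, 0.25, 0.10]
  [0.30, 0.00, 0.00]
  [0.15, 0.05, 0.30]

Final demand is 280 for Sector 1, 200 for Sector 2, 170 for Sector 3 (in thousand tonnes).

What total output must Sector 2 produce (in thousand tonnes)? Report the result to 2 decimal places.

I − A =
  [   1.00    -0.25    -0.10]
  [  -0.30     1.00     0.00]
  [  -0.15    -0.05     0.70]
Cofactors of I−A, C_ij = (−1)^(i+j)·(minor ij) (rows/columns in the sector order above):
  C_11 = (1.00)(0.70) − (0.00)(-0.05) = 0.7000
  C_12 = −[(-0.30)(0.70) − (0.00)(-0.15)] = 0.2100
  C_13 = (-0.30)(-0.05) − (1.00)(-0.15) = 0.1650
  C_21 = −[(-0.25)(0.70) − (-0.10)(-0.05)] = 0.1800
  C_22 = (1.00)(0.70) − (-0.10)(-0.15) = 0.6850
  C_23 = −[(1.00)(-0.05) − (-0.25)(-0.15)] = 0.0875
  C_31 = (-0.25)(0.00) − (-0.10)(1.00) = 0.1000
  C_32 = −[(1.00)(0.00) − (-0.10)(-0.30)] = 0.0300
  C_33 = (1.00)(1.00) − (-0.25)(-0.30) = 0.9250
det(I−A) = Σ_j (I−A)_1j·C_1j = (1.00)(0.7000) + (-0.25)(0.2100) + (-0.10)(0.1650) = 0.6310
adj(I−A) = Cᵀ =
  [ 0.7000   0.1800   0.1000]
  [ 0.2100   0.6850   0.0300]
  [ 0.1650   0.0875   0.9250]
(I − A)⁻¹ = adj(I−A) / det(I−A) ≈
  [   1.1094     0.2853     0.1585]
  [   0.3328     1.0856     0.0475]
  [   0.2615     0.1387     1.4659]
x = (I − A)⁻¹ d = adj(I−A)·d / det(I−A), with det(I−A) = 0.6310:
  x_1 = (0.7000·280 + 0.1800·200 + 0.1000·170) / 0.6310 = 249.00 / 0.6310 ≈ 394.61
  x_2 = (0.2100·280 + 0.6850·200 + 0.0300·170) / 0.6310 = 200.90 / 0.6310 ≈ 318.38
  x_3 = (0.1650·280 + 0.0875·200 + 0.9250·170) / 0.6310 = 220.95 / 0.6310 ≈ 350.16

x_2 = 318.38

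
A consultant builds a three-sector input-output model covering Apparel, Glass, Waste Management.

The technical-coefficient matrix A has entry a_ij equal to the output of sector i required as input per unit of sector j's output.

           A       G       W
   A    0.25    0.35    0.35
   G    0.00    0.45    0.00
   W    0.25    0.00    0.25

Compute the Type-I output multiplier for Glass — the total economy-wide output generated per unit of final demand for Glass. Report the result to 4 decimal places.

m_G = 3.1579

I − A =
  [   0.75    -0.35    -0.35]
  [   0.00     0.55     0.00]
  [  -0.25     0.00     0.75]
Cofactors of I−A, C_ij = (−1)^(i+j)·(minor ij) (rows/columns in the sector order above):
  C_11 = (0.55)(0.75) − (0.00)(0.00) = 0.4125
  C_12 = −[(0.00)(0.75) − (0.00)(-0.25)] = 0.0000
  C_13 = (0.00)(0.00) − (0.55)(-0.25) = 0.1375
  C_21 = −[(-0.35)(0.75) − (-0.35)(0.00)] = 0.2625
  C_22 = (0.75)(0.75) − (-0.35)(-0.25) = 0.4750
  C_23 = −[(0.75)(0.00) − (-0.35)(-0.25)] = 0.0875
  C_31 = (-0.35)(0.00) − (-0.35)(0.55) = 0.1925
  C_32 = −[(0.75)(0.00) − (-0.35)(0.00)] = 0.0000
  C_33 = (0.75)(0.55) − (-0.35)(0.00) = 0.4125
det(I−A) = Σ_j (I−A)_1j·C_1j = (0.75)(0.4125) + (-0.35)(0.0000) + (-0.35)(0.1375) = 0.26125
adj(I−A) = Cᵀ =
  [ 0.4125   0.2625   0.1925]
  [ 0.0000   0.4750   0.0000]
  [ 0.1375   0.0875   0.4125]
(I − A)⁻¹ = adj(I−A) / det(I−A) ≈
  [   1.57895     1.00478     0.73684]
  [   0.00000     1.81818     0.00000]
  [   0.52632     0.33493     1.57895]
The output multiplier for sector j is the column-j sum of the Leontief inverse (I − A)⁻¹ = adj(I−A) / det(I−A).
Column G of adj(I−A): (0.2625, 0.4750, 0.0875); det(I−A) = 0.26125.
m_G = (0.2625 + 0.4750 + 0.0875) / 0.26125 = 0.825 / 0.26125 ≈ 3.1579.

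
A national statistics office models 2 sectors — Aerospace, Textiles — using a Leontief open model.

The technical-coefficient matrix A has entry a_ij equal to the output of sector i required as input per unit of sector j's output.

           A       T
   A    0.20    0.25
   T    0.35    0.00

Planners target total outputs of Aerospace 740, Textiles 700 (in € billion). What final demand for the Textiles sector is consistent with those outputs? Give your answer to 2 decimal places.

d_T = 441.00

I − A =
  [   0.80    -0.25]
  [  -0.35     1.00]
d = (I − A) x:
  d_A = (+0.80)·740 + (-0.25)·700 = 417.00
  d_T = (-0.35)·740 + (+1.00)·700 = 441.00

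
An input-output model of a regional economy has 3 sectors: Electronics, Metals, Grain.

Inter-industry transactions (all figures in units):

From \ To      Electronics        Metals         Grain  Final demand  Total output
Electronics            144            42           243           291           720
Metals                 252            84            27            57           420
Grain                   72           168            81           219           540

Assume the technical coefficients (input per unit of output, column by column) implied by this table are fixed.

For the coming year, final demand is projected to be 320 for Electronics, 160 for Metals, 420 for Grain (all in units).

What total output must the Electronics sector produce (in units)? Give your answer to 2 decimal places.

Technical coefficients a_ij = z_ij / X_j:
  a_EE = 144/720 = 0.20, a_ME = 252/720 = 0.35, a_GE = 72/720 = 0.10
  a_EM = 42/420 = 0.10, a_MM = 84/420 = 0.20, a_GM = 168/420 = 0.40
  a_EG = 243/540 = 0.45, a_MG = 27/540 = 0.05, a_GG = 81/540 = 0.15
I − A =
  [   0.80    -0.10    -0.45]
  [  -0.35     0.80    -0.05]
  [  -0.10    -0.40     0.85]
Cofactors of I−A, C_ij = (−1)^(i+j)·(minor ij) (rows/columns in the sector order above):
  C_11 = (0.80)(0.85) − (-0.05)(-0.40) = 0.6600
  C_12 = −[(-0.35)(0.85) − (-0.05)(-0.10)] = 0.3025
  C_13 = (-0.35)(-0.40) − (0.80)(-0.10) = 0.2200
  C_21 = −[(-0.10)(0.85) − (-0.45)(-0.40)] = 0.2650
  C_22 = (0.80)(0.85) − (-0.45)(-0.10) = 0.6350
  C_23 = −[(0.80)(-0.40) − (-0.10)(-0.10)] = 0.3300
  C_31 = (-0.10)(-0.05) − (-0.45)(0.80) = 0.3650
  C_32 = −[(0.80)(-0.05) − (-0.45)(-0.35)] = 0.1975
  C_33 = (0.80)(0.80) − (-0.10)(-0.35) = 0.6050
det(I−A) = Σ_j (I−A)_1j·C_1j = (0.80)(0.6600) + (-0.10)(0.3025) + (-0.45)(0.2200) = 0.39875
adj(I−A) = Cᵀ =
  [ 0.6600   0.2650   0.3650]
  [ 0.3025   0.6350   0.1975]
  [ 0.2200   0.3300   0.6050]
(I − A)⁻¹ = adj(I−A) / det(I−A) ≈
  [   1.6552     0.6646     0.9154]
  [   0.7586     1.5925     0.4953]
  [   0.5517     0.8276     1.5172]
x = (I − A)⁻¹ d = adj(I−A)·d / det(I−A), with det(I−A) = 0.39875:
  x_E = (0.6600·320 + 0.2650·160 + 0.3650·420) / 0.39875 = 406.90 / 0.39875 ≈ 1020.44
  x_M = (0.3025·320 + 0.6350·160 + 0.1975·420) / 0.39875 = 281.35 / 0.39875 ≈ 705.58
  x_G = (0.2200·320 + 0.3300·160 + 0.6050·420) / 0.39875 = 377.30 / 0.39875 ≈ 946.21

x_E = 1020.44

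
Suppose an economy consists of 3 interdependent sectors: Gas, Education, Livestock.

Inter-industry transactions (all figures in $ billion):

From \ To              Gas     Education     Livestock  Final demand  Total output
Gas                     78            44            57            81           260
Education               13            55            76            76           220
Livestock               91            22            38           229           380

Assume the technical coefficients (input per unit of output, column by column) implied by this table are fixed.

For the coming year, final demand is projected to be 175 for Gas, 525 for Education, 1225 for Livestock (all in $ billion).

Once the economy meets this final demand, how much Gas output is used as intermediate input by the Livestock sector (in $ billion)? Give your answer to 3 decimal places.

Technical coefficients a_ij = z_ij / X_j:
  a_GG = 78/260 = 0.30, a_EG = 13/260 = 0.05, a_LG = 91/260 = 0.35
  a_GE = 44/220 = 0.20, a_EE = 55/220 = 0.25, a_LE = 22/220 = 0.10
  a_GL = 57/380 = 0.15, a_EL = 76/380 = 0.20, a_LL = 38/380 = 0.10
I − A =
  [   0.70    -0.20    -0.15]
  [  -0.05     0.75    -0.20]
  [  -0.35    -0.10     0.90]
Cofactors of I−A, C_ij = (−1)^(i+j)·(minor ij) (rows/columns in the sector order above):
  C_11 = (0.75)(0.90) − (-0.20)(-0.10) = 0.6550
  C_12 = −[(-0.05)(0.90) − (-0.20)(-0.35)] = 0.1150
  C_13 = (-0.05)(-0.10) − (0.75)(-0.35) = 0.2675
  C_21 = −[(-0.20)(0.90) − (-0.15)(-0.10)] = 0.1950
  C_22 = (0.70)(0.90) − (-0.15)(-0.35) = 0.5775
  C_23 = −[(0.70)(-0.10) − (-0.20)(-0.35)] = 0.1400
  C_31 = (-0.20)(-0.20) − (-0.15)(0.75) = 0.1525
  C_32 = −[(0.70)(-0.20) − (-0.15)(-0.05)] = 0.1475
  C_33 = (0.70)(0.75) − (-0.20)(-0.05) = 0.5150
det(I−A) = Σ_j (I−A)_1j·C_1j = (0.70)(0.6550) + (-0.20)(0.1150) + (-0.15)(0.2675) = 0.395375
adj(I−A) = Cᵀ =
  [ 0.6550   0.1950   0.1525]
  [ 0.1150   0.5775   0.1475]
  [ 0.2675   0.1400   0.5150]
(I − A)⁻¹ = adj(I−A) / det(I−A) ≈
  [   1.6567     0.4932     0.3857]
  [   0.2909     1.4606     0.3731]
  [   0.6766     0.3541     1.3026]
First solve x = (I − A)⁻¹ d = adj(I−A)·d / det(I−A); in particular x_L = (0.2675·175 + 0.1400·525 + 0.5150·1225) / 0.395375 = 751.1875 / 0.395375 ≈ 1899.93677.
Intermediate flow from G to L: z_GL = a_GL · x_L = 0.15 × 751.1875 / 0.395375 = 112.678125 / 0.395375 ≈ 284.991.

z_GL = 284.991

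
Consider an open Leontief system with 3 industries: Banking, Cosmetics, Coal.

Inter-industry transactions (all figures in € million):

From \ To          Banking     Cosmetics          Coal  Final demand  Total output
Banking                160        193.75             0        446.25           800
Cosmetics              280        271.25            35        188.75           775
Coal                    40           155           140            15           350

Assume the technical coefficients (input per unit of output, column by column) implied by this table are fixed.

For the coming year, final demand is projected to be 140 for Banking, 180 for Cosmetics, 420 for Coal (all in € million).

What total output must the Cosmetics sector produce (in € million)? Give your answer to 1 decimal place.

x_2 = 619.6

Technical coefficients a_ij = z_ij / X_j:
  a_11 = 160/800 = 0.20, a_21 = 280/800 = 0.35, a_31 = 40/800 = 0.05
  a_12 = 193.75/775 = 0.25, a_22 = 271.25/775 = 0.35, a_32 = 155/775 = 0.20
  a_13 = 0/350 = 0.00, a_23 = 35/350 = 0.10, a_33 = 140/350 = 0.40
I − A =
  [   0.80    -0.25     0.00]
  [  -0.35     0.65    -0.10]
  [  -0.05    -0.20     0.60]
Cofactors of I−A, C_ij = (−1)^(i+j)·(minor ij) (rows/columns in the sector order above):
  C_11 = (0.65)(0.60) − (-0.10)(-0.20) = 0.3700
  C_12 = −[(-0.35)(0.60) − (-0.10)(-0.05)] = 0.2150
  C_13 = (-0.35)(-0.20) − (0.65)(-0.05) = 0.1025
  C_21 = −[(-0.25)(0.60) − (0.00)(-0.20)] = 0.1500
  C_22 = (0.80)(0.60) − (0.00)(-0.05) = 0.4800
  C_23 = −[(0.80)(-0.20) − (-0.25)(-0.05)] = 0.1725
  C_31 = (-0.25)(-0.10) − (0.00)(0.65) = 0.0250
  C_32 = −[(0.80)(-0.10) − (0.00)(-0.35)] = 0.0800
  C_33 = (0.80)(0.65) − (-0.25)(-0.35) = 0.4325
det(I−A) = Σ_j (I−A)_1j·C_1j = (0.80)(0.3700) + (-0.25)(0.2150) + (0.00)(0.1025) = 0.24225
adj(I−A) = Cᵀ =
  [ 0.3700   0.1500   0.0250]
  [ 0.2150   0.4800   0.0800]
  [ 0.1025   0.1725   0.4325]
(I − A)⁻¹ = adj(I−A) / det(I−A) ≈
  [   1.5273     0.6192     0.1032]
  [   0.8875     1.9814     0.3302]
  [   0.4231     0.7121     1.7853]
x = (I − A)⁻¹ d = adj(I−A)·d / det(I−A), with det(I−A) = 0.24225:
  x_1 = (0.3700·140 + 0.1500·180 + 0.0250·420) / 0.24225 = 89.30 / 0.24225 ≈ 368.6
  x_2 = (0.2150·140 + 0.4800·180 + 0.0800·420) / 0.24225 = 150.10 / 0.24225 ≈ 619.6
  x_3 = (0.1025·140 + 0.1725·180 + 0.4325·420) / 0.24225 = 227.05 / 0.24225 ≈ 937.3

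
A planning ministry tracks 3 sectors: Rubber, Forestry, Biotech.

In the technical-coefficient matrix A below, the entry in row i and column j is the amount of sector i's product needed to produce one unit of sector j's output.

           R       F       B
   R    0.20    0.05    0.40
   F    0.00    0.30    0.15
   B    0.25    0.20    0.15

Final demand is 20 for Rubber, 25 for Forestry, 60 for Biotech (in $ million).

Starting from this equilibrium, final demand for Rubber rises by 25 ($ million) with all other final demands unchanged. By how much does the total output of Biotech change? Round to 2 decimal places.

I − A =
  [   0.80    -0.05    -0.40]
  [   0.00     0.70    -0.15]
  [  -0.25    -0.20     0.85]
Cofactors of I−A, C_ij = (−1)^(i+j)·(minor ij) (rows/columns in the sector order above):
  C_11 = (0.70)(0.85) − (-0.15)(-0.20) = 0.5650
  C_12 = −[(0.00)(0.85) − (-0.15)(-0.25)] = 0.0375
  C_13 = (0.00)(-0.20) − (0.70)(-0.25) = 0.1750
  C_21 = −[(-0.05)(0.85) − (-0.40)(-0.20)] = 0.1225
  C_22 = (0.80)(0.85) − (-0.40)(-0.25) = 0.5800
  C_23 = −[(0.80)(-0.20) − (-0.05)(-0.25)] = 0.1725
  C_31 = (-0.05)(-0.15) − (-0.40)(0.70) = 0.2875
  C_32 = −[(0.80)(-0.15) − (-0.40)(0.00)] = 0.1200
  C_33 = (0.80)(0.70) − (-0.05)(0.00) = 0.5600
det(I−A) = Σ_j (I−A)_1j·C_1j = (0.80)(0.5650) + (-0.05)(0.0375) + (-0.40)(0.1750) = 0.380125
adj(I−A) = Cᵀ =
  [ 0.5650   0.1225   0.2875]
  [ 0.0375   0.5800   0.1200]
  [ 0.1750   0.1725   0.5600]
(I − A)⁻¹ = adj(I−A) / det(I−A) ≈
  [   1.4864     0.3223     0.7563]
  [   0.0987     1.5258     0.3157]
  [   0.4604     0.4538     1.4732]
Δx = (I − A)⁻¹ Δd with Δd having +25 in the Rubber component and 0 elsewhere.
So Δx_B = L_BR · (+25), where L_BR = adj(I−A)_BR / det(I−A) = 0.1750 / 0.380125.
Δx_B = 0.1750 × (+25) / 0.380125 = 4.375 / 0.380125 ≈ 11.51.

Δx_B = 11.51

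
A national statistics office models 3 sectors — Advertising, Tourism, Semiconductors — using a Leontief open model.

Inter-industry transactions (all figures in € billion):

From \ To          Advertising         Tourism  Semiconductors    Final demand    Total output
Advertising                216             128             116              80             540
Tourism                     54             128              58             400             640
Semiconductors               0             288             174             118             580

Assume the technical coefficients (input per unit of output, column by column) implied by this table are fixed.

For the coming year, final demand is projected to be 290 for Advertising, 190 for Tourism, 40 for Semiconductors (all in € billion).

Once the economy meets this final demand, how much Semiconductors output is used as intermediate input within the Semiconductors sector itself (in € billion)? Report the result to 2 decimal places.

Technical coefficients a_ij = z_ij / X_j:
  a_AA = 216/540 = 0.40, a_TA = 54/540 = 0.10, a_SA = 0/540 = 0.00
  a_AT = 128/640 = 0.20, a_TT = 128/640 = 0.20, a_ST = 288/640 = 0.45
  a_AS = 116/580 = 0.20, a_TS = 58/580 = 0.10, a_SS = 174/580 = 0.30
I − A =
  [   0.60    -0.20    -0.20]
  [  -0.10     0.80    -0.10]
  [   0.00    -0.45     0.70]
Cofactors of I−A, C_ij = (−1)^(i+j)·(minor ij) (rows/columns in the sector order above):
  C_11 = (0.80)(0.70) − (-0.10)(-0.45) = 0.5150
  C_12 = −[(-0.10)(0.70) − (-0.10)(0.00)] = 0.0700
  C_13 = (-0.10)(-0.45) − (0.80)(0.00) = 0.0450
  C_21 = −[(-0.20)(0.70) − (-0.20)(-0.45)] = 0.2300
  C_22 = (0.60)(0.70) − (-0.20)(0.00) = 0.4200
  C_23 = −[(0.60)(-0.45) − (-0.20)(0.00)] = 0.2700
  C_31 = (-0.20)(-0.10) − (-0.20)(0.80) = 0.1800
  C_32 = −[(0.60)(-0.10) − (-0.20)(-0.10)] = 0.0800
  C_33 = (0.60)(0.80) − (-0.20)(-0.10) = 0.4600
det(I−A) = Σ_j (I−A)_1j·C_1j = (0.60)(0.5150) + (-0.20)(0.0700) + (-0.20)(0.0450) = 0.2860
adj(I−A) = Cᵀ =
  [ 0.5150   0.2300   0.1800]
  [ 0.0700   0.4200   0.0800]
  [ 0.0450   0.2700   0.4600]
(I − A)⁻¹ = adj(I−A) / det(I−A) ≈
  [   1.8007     0.8042     0.6294]
  [   0.2448     1.4685     0.2797]
  [   0.1573     0.9441     1.6084]
First solve x = (I − A)⁻¹ d = adj(I−A)·d / det(I−A); in particular x_S = (0.0450·290 + 0.2700·190 + 0.4600·40) / 0.2860 = 82.75 / 0.2860 ≈ 289.3357.
Intermediate flow from S to S: z_SS = a_SS · x_S = 0.30 × 82.75 / 0.2860 = 24.825 / 0.2860 ≈ 86.80.

z_SS = 86.80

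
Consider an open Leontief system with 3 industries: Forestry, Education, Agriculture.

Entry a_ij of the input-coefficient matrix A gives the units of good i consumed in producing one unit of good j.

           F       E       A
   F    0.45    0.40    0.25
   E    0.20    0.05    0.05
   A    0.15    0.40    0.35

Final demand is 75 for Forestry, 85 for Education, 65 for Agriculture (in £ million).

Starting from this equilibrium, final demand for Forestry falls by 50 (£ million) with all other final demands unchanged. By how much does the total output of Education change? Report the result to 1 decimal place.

I − A =
  [   0.55    -0.40    -0.25]
  [  -0.20     0.95    -0.05]
  [  -0.15    -0.40     0.65]
Cofactors of I−A, C_ij = (−1)^(i+j)·(minor ij) (rows/columns in the sector order above):
  C_11 = (0.95)(0.65) − (-0.05)(-0.40) = 0.5975
  C_12 = −[(-0.20)(0.65) − (-0.05)(-0.15)] = 0.1375
  C_13 = (-0.20)(-0.40) − (0.95)(-0.15) = 0.2225
  C_21 = −[(-0.40)(0.65) − (-0.25)(-0.40)] = 0.3600
  C_22 = (0.55)(0.65) − (-0.25)(-0.15) = 0.3200
  C_23 = −[(0.55)(-0.40) − (-0.40)(-0.15)] = 0.2800
  C_31 = (-0.40)(-0.05) − (-0.25)(0.95) = 0.2575
  C_32 = −[(0.55)(-0.05) − (-0.25)(-0.20)] = 0.0775
  C_33 = (0.55)(0.95) − (-0.40)(-0.20) = 0.4425
det(I−A) = Σ_j (I−A)_1j·C_1j = (0.55)(0.5975) + (-0.40)(0.1375) + (-0.25)(0.2225) = 0.2180
adj(I−A) = Cᵀ =
  [ 0.5975   0.3600   0.2575]
  [ 0.1375   0.3200   0.0775]
  [ 0.2225   0.2800   0.4425]
(I − A)⁻¹ = adj(I−A) / det(I−A) ≈
  [   2.7408     1.6514     1.1812]
  [   0.6307     1.4679     0.3555]
  [   1.0206     1.2844     2.0298]
Δx = (I − A)⁻¹ Δd with Δd having -50 in the Forestry component and 0 elsewhere.
So Δx_E = L_EF · (-50), where L_EF = adj(I−A)_EF / det(I−A) = 0.1375 / 0.2180.
Δx_E = 0.1375 × (-50) / 0.2180 = -6.875 / 0.2180 ≈ -31.5.

Δx_E = -31.5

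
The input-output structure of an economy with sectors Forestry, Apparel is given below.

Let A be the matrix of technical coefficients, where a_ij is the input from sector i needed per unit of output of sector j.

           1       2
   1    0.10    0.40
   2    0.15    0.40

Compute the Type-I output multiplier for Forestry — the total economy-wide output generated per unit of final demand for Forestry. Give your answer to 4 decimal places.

m_1 = 1.5625

I − A =
  [   0.90    -0.40]
  [  -0.15     0.60]
det(I−A) = (0.90)(0.60) − (-0.40)(-0.15) = 0.4800
adj(I−A) = [[0.60, 0.40], [0.15, 0.90]]
(I − A)⁻¹ = adj(I−A) / det(I−A) ≈
  [   1.25000     0.83333]
  [   0.31250     1.87500]
The output multiplier for sector j is the column-j sum of the Leontief inverse (I − A)⁻¹ = adj(I−A) / det(I−A).
Column 1 of adj(I−A): (0.60, 0.15); det(I−A) = 0.4800.
m_1 = (0.60 + 0.15) / 0.4800 = 0.75 / 0.4800 = 1.5625.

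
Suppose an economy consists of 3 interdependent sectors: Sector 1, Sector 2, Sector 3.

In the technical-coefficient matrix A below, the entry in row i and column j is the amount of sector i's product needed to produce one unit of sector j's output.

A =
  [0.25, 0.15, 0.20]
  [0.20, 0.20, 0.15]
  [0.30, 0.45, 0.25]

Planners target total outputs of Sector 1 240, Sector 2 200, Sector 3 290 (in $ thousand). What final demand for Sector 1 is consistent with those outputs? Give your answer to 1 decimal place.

d_1 = 92.0

I − A =
  [   0.75    -0.15    -0.20]
  [  -0.20     0.80    -0.15]
  [  -0.30    -0.45     0.75]
d = (I − A) x:
  d_1 = (+0.75)·240 + (-0.15)·200 + (-0.20)·290 = 92.0
  d_2 = (-0.20)·240 + (+0.80)·200 + (-0.15)·290 = 68.5
  d_3 = (-0.30)·240 + (-0.45)·200 + (+0.75)·290 = 55.5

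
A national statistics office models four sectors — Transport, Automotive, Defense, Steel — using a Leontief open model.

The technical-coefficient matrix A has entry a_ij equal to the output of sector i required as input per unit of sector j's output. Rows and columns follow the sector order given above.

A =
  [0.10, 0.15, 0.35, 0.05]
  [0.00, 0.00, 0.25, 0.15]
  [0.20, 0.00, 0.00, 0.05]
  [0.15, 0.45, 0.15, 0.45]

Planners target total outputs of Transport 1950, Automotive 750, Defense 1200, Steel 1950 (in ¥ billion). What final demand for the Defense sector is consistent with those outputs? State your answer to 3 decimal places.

I − A =
  [   0.90    -0.15    -0.35    -0.05]
  [   0.00     1.00    -0.25    -0.15]
  [  -0.20     0.00     1.00    -0.05]
  [  -0.15    -0.45    -0.15     0.55]
d = (I − A) x:
  d_1 = (+0.90)·1950 + (-0.15)·750 + (-0.35)·1200 + (-0.05)·1950 = 1125.000
  d_2 = (+0.00)·1950 + (+1.00)·750 + (-0.25)·1200 + (-0.15)·1950 = 157.500
  d_3 = (-0.20)·1950 + (+0.00)·750 + (+1.00)·1200 + (-0.05)·1950 = 712.500
  d_4 = (-0.15)·1950 + (-0.45)·750 + (-0.15)·1200 + (+0.55)·1950 = 262.500

d_3 = 712.500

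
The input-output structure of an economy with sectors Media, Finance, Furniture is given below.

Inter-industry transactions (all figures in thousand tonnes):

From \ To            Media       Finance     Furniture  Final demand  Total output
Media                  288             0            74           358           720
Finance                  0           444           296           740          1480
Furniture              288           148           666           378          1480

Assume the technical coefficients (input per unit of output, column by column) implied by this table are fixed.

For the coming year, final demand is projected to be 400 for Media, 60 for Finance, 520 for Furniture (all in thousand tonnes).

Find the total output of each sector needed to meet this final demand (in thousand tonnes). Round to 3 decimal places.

x_1 = 802.439, x_2 = 551.220, x_3 = 1629.268

Technical coefficients a_ij = z_ij / X_j:
  a_11 = 288/720 = 0.40, a_21 = 0/720 = 0.00, a_31 = 288/720 = 0.40
  a_12 = 0/1480 = 0.00, a_22 = 444/1480 = 0.30, a_32 = 148/1480 = 0.10
  a_13 = 74/1480 = 0.05, a_23 = 296/1480 = 0.20, a_33 = 666/1480 = 0.45
I − A =
  [   0.60     0.00    -0.05]
  [   0.00     0.70    -0.20]
  [  -0.40    -0.10     0.55]
Cofactors of I−A, C_ij = (−1)^(i+j)·(minor ij) (rows/columns in the sector order above):
  C_11 = (0.70)(0.55) − (-0.20)(-0.10) = 0.3650
  C_12 = −[(0.00)(0.55) − (-0.20)(-0.40)] = 0.0800
  C_13 = (0.00)(-0.10) − (0.70)(-0.40) = 0.2800
  C_21 = −[(0.00)(0.55) − (-0.05)(-0.10)] = 0.0050
  C_22 = (0.60)(0.55) − (-0.05)(-0.40) = 0.3100
  C_23 = −[(0.60)(-0.10) − (0.00)(-0.40)] = 0.0600
  C_31 = (0.00)(-0.20) − (-0.05)(0.70) = 0.0350
  C_32 = −[(0.60)(-0.20) − (-0.05)(0.00)] = 0.1200
  C_33 = (0.60)(0.70) − (0.00)(0.00) = 0.4200
det(I−A) = Σ_j (I−A)_1j·C_1j = (0.60)(0.3650) + (0.00)(0.0800) + (-0.05)(0.2800) = 0.2050
adj(I−A) = Cᵀ =
  [ 0.3650   0.0050   0.0350]
  [ 0.0800   0.3100   0.1200]
  [ 0.2800   0.0600   0.4200]
(I − A)⁻¹ = adj(I−A) / det(I−A) ≈
  [   1.7805     0.0244     0.1707]
  [   0.3902     1.5122     0.5854]
  [   1.3659     0.2927     2.0488]
x = (I − A)⁻¹ d = adj(I−A)·d / det(I−A), with det(I−A) = 0.2050:
  x_1 = (0.3650·400 + 0.0050·60 + 0.0350·520) / 0.2050 = 164.50 / 0.2050 ≈ 802.439
  x_2 = (0.0800·400 + 0.3100·60 + 0.1200·520) / 0.2050 = 113.00 / 0.2050 ≈ 551.220
  x_3 = (0.2800·400 + 0.0600·60 + 0.4200·520) / 0.2050 = 334.00 / 0.2050 ≈ 1629.268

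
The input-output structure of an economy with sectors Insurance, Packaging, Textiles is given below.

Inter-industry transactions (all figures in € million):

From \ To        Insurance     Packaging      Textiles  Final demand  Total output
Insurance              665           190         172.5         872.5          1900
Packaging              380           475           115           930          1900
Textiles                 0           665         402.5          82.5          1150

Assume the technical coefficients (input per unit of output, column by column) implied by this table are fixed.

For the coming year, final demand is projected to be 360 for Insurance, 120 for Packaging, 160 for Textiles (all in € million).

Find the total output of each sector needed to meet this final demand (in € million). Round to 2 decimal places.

Technical coefficients a_ij = z_ij / X_j:
  a_II = 665/1900 = 0.35, a_PI = 380/1900 = 0.20, a_TI = 0/1900 = 0.00
  a_IP = 190/1900 = 0.10, a_PP = 475/1900 = 0.25, a_TP = 665/1900 = 0.35
  a_IT = 172.5/1150 = 0.15, a_PT = 115/1150 = 0.10, a_TT = 402.5/1150 = 0.35
I − A =
  [   0.65    -0.10    -0.15]
  [  -0.20     0.75    -0.10]
  [   0.00    -0.35     0.65]
Cofactors of I−A, C_ij = (−1)^(i+j)·(minor ij) (rows/columns in the sector order above):
  C_11 = (0.75)(0.65) − (-0.10)(-0.35) = 0.4525
  C_12 = −[(-0.20)(0.65) − (-0.10)(0.00)] = 0.1300
  C_13 = (-0.20)(-0.35) − (0.75)(0.00) = 0.0700
  C_21 = −[(-0.10)(0.65) − (-0.15)(-0.35)] = 0.1175
  C_22 = (0.65)(0.65) − (-0.15)(0.00) = 0.4225
  C_23 = −[(0.65)(-0.35) − (-0.10)(0.00)] = 0.2275
  C_31 = (-0.10)(-0.10) − (-0.15)(0.75) = 0.1225
  C_32 = −[(0.65)(-0.10) − (-0.15)(-0.20)] = 0.0950
  C_33 = (0.65)(0.75) − (-0.10)(-0.20) = 0.4675
det(I−A) = Σ_j (I−A)_1j·C_1j = (0.65)(0.4525) + (-0.10)(0.1300) + (-0.15)(0.0700) = 0.270625
adj(I−A) = Cᵀ =
  [ 0.4525   0.1175   0.1225]
  [ 0.1300   0.4225   0.0950]
  [ 0.0700   0.2275   0.4675]
(I − A)⁻¹ = adj(I−A) / det(I−A) ≈
  [   1.6721     0.4342     0.4527]
  [   0.4804     1.5612     0.3510]
  [   0.2587     0.8406     1.7275]
x = (I − A)⁻¹ d = adj(I−A)·d / det(I−A), with det(I−A) = 0.270625:
  x_I = (0.4525·360 + 0.1175·120 + 0.1225·160) / 0.270625 = 196.60 / 0.270625 ≈ 726.47
  x_P = (0.1300·360 + 0.4225·120 + 0.0950·160) / 0.270625 = 112.70 / 0.270625 ≈ 416.44
  x_T = (0.0700·360 + 0.2275·120 + 0.4675·160) / 0.270625 = 127.30 / 0.270625 ≈ 470.39

x_I = 726.47, x_P = 416.44, x_T = 470.39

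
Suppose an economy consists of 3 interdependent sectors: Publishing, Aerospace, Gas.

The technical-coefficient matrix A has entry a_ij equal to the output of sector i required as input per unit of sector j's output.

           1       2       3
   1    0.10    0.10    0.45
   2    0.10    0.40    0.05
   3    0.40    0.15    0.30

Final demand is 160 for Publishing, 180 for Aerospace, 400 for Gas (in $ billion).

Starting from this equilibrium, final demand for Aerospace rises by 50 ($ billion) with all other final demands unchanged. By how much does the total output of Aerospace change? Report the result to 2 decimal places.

I − A =
  [   0.90    -0.10    -0.45]
  [  -0.10     0.60    -0.05]
  [  -0.40    -0.15     0.70]
Cofactors of I−A, C_ij = (−1)^(i+j)·(minor ij) (rows/columns in the sector order above):
  C_11 = (0.60)(0.70) − (-0.05)(-0.15) = 0.4125
  C_12 = −[(-0.10)(0.70) − (-0.05)(-0.40)] = 0.0900
  C_13 = (-0.10)(-0.15) − (0.60)(-0.40) = 0.2550
  C_21 = −[(-0.10)(0.70) − (-0.45)(-0.15)] = 0.1375
  C_22 = (0.90)(0.70) − (-0.45)(-0.40) = 0.4500
  C_23 = −[(0.90)(-0.15) − (-0.10)(-0.40)] = 0.1750
  C_31 = (-0.10)(-0.05) − (-0.45)(0.60) = 0.2750
  C_32 = −[(0.90)(-0.05) − (-0.45)(-0.10)] = 0.0900
  C_33 = (0.90)(0.60) − (-0.10)(-0.10) = 0.5300
det(I−A) = Σ_j (I−A)_1j·C_1j = (0.90)(0.4125) + (-0.10)(0.0900) + (-0.45)(0.2550) = 0.2475
adj(I−A) = Cᵀ =
  [ 0.4125   0.1375   0.2750]
  [ 0.0900   0.4500   0.0900]
  [ 0.2550   0.1750   0.5300]
(I − A)⁻¹ = adj(I−A) / det(I−A) ≈
  [   1.6667     0.5556     1.1111]
  [   0.3636     1.8182     0.3636]
  [   1.0303     0.7071     2.1414]
Δx = (I − A)⁻¹ Δd with Δd having +50 in the Aerospace component and 0 elsewhere.
So Δx_2 = L_22 · (+50), where L_22 = adj(I−A)_22 / det(I−A) = 0.4500 / 0.2475.
Δx_2 = 0.4500 × (+50) / 0.2475 = 22.50 / 0.2475 ≈ 90.91.

Δx_2 = 90.91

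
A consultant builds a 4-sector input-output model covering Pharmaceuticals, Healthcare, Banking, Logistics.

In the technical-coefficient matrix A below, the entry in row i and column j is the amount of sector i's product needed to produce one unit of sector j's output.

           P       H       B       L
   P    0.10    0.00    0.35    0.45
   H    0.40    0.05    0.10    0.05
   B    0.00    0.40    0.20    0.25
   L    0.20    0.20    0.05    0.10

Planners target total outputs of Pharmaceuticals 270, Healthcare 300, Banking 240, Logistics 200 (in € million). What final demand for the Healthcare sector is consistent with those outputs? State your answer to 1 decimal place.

I − A =
  [   0.90     0.00    -0.35    -0.45]
  [  -0.40     0.95    -0.10    -0.05]
  [   0.00    -0.40     0.80    -0.25]
  [  -0.20    -0.20    -0.05     0.90]
d = (I − A) x:
  d_P = (+0.90)·270 + (+0.00)·300 + (-0.35)·240 + (-0.45)·200 = 69.0
  d_H = (-0.40)·270 + (+0.95)·300 + (-0.10)·240 + (-0.05)·200 = 143.0
  d_B = (+0.00)·270 + (-0.40)·300 + (+0.80)·240 + (-0.25)·200 = 22.0
  d_L = (-0.20)·270 + (-0.20)·300 + (-0.05)·240 + (+0.90)·200 = 54.0

d_H = 143.0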